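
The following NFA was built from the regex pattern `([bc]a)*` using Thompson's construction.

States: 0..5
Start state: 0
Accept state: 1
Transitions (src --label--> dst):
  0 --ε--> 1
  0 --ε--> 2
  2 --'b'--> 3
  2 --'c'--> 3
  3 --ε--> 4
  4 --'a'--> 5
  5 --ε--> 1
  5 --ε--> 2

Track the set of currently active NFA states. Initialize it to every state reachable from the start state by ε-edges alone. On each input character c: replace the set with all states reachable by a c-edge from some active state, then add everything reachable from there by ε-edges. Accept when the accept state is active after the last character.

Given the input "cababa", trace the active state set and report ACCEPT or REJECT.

Answer: ACCEPT

Derivation:
start: ε-closure({0}) = {0,1,2}
'c' @ 1: {3,4}
'a' @ 2: {1,2,5}  ✓accept
'b' @ 3: {3,4}
'a' @ 4: {1,2,5}  ✓accept
'b' @ 5: {3,4}
'a' @ 6: {1,2,5}  ✓accept
after full input: {1,2,5}  (accept=1 in)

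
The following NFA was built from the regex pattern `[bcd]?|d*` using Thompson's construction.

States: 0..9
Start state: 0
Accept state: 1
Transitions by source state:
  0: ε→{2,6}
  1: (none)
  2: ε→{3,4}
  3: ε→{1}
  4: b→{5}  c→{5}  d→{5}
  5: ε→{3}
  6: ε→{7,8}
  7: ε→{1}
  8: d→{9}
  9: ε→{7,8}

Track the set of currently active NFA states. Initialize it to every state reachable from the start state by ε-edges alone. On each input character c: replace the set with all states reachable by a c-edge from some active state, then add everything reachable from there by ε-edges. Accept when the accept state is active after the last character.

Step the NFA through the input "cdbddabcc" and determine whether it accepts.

Answer: REJECT

Trace:
start: ε-closure({0}) = {0,1,2,3,4,6,7,8}
'c' @ 1: {1,3,5}  ✓accept
'd' @ 2: {}  — dead — no transitions
rest 'bddabcc' ignored (set empty)
after full input: {}  (accept=1 not in)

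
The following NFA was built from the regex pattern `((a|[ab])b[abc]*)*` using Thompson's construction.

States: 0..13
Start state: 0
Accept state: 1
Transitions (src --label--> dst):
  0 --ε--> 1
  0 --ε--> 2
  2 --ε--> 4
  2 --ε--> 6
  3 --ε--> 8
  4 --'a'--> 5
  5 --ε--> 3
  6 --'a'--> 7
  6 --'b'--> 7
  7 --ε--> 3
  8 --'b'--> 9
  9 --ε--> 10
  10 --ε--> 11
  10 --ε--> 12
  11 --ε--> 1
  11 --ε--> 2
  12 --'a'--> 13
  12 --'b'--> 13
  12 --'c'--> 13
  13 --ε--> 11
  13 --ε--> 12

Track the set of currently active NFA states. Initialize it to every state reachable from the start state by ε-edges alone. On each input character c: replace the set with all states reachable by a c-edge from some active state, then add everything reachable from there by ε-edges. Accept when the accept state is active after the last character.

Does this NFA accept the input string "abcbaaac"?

Answer: ACCEPT

Derivation:
S₀ = ε-closure({0}) = {0,1,2,4,6}
'a' @ 1: {3,5,7,8}
'b' @ 2: {1,2,4,6,9,10,11,12}  [accepting]
'c' @ 3: {1,2,4,6,11,12,13}  [accepting]
'b' @ 4: {1,2,3,4,6,7,8,11,12,13}  [accepting]
'a' @ 5: {1,2,3,4,5,6,7,8,11,12,13}  [accepting]
'a' @ 6: {1,2,3,4,5,6,7,8,11,12,13}  [accepting]
'a' @ 7: {1,2,3,4,5,6,7,8,11,12,13}  [accepting]
'c' @ 8: {1,2,4,6,11,12,13}  [accepting]
after full input: {1,2,4,6,11,12,13}  (accept=1 in)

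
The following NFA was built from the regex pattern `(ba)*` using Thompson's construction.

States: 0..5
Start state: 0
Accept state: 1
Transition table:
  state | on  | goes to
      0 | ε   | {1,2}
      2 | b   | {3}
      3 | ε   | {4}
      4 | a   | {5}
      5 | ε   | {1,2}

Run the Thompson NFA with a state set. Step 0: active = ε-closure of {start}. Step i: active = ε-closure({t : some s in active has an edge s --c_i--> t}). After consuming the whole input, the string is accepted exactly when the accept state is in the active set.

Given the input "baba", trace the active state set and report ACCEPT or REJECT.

Answer: ACCEPT

Steps:
S₀ = ε-closure({0}) = {0,1,2}
'b' @ 1: {3,4}
'a' @ 2: {1,2,5}  ✓accept
'b' @ 3: {3,4}
'a' @ 4: {1,2,5}  ✓accept
end set {1,2,5} — state 1 in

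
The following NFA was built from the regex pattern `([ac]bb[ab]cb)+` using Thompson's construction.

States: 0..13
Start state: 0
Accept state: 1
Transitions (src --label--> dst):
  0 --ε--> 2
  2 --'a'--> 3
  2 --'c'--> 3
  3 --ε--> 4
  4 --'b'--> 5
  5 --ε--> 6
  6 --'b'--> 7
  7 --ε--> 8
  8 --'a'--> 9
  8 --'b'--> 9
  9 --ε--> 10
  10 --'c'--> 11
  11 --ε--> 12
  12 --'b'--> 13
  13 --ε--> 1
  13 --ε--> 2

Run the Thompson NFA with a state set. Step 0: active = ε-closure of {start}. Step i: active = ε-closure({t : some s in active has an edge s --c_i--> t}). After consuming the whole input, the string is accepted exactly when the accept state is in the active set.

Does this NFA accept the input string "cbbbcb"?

S₀ = ε-closure({0}) = {0,2}
'c' @ 1: {3,4}
'b' @ 2: {5,6}
'b' @ 3: {7,8}
'b' @ 4: {9,10}
'c' @ 5: {11,12}
'b' @ 6: {1,2,13}  ✓accept
final: {1,2,13}; accept 1 in set

Answer: ACCEPT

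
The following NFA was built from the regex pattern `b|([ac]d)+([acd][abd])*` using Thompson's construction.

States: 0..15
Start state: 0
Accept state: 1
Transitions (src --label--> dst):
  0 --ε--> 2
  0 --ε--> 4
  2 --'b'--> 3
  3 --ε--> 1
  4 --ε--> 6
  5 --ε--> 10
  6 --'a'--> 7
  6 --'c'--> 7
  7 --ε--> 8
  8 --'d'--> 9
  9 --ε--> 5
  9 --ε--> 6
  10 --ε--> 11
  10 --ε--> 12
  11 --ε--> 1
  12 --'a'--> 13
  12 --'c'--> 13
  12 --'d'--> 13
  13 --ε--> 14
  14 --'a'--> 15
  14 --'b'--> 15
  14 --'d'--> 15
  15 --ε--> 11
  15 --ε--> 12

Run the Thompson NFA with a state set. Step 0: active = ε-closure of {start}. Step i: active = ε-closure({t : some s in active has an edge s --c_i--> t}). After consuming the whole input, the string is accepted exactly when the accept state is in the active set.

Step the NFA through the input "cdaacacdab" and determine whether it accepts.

S₀ = ε-closure({0}) = {0,2,4,6}
'c' @ 1: {7,8}
'd' @ 2: {1,5,6,9,10,11,12}  [accepting]
'a' @ 3: {7,8,13,14}
'a' @ 4: {1,11,12,15}  [accepting]
'c' @ 5: {13,14}
'a' @ 6: {1,11,12,15}  [accepting]
'c' @ 7: {13,14}
'd' @ 8: {1,11,12,15}  [accepting]
'a' @ 9: {13,14}
'b' @ 10: {1,11,12,15}  [accepting]
after full input: {1,11,12,15}  (accept=1 in)

Answer: ACCEPT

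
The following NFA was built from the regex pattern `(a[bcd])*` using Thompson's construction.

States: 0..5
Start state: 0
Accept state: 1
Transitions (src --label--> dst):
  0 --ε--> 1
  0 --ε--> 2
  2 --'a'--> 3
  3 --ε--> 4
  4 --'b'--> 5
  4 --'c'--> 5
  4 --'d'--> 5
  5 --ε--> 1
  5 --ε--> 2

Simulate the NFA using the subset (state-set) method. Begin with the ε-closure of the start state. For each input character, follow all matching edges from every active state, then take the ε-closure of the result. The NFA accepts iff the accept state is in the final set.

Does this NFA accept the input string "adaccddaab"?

Answer: REJECT

Trace:
S₀ = ε-closure({0}) = {0,1,2}
'a' @ 1: {3,4}
'd' @ 2: {1,2,5}  (accept∈set)
'a' @ 3: {3,4}
'c' @ 4: {1,2,5}  (accept∈set)
'c' @ 5: {}  — dead — no transitions
rest 'ddaab' ignored (set empty)
after full input: {}  (accept=1 not in)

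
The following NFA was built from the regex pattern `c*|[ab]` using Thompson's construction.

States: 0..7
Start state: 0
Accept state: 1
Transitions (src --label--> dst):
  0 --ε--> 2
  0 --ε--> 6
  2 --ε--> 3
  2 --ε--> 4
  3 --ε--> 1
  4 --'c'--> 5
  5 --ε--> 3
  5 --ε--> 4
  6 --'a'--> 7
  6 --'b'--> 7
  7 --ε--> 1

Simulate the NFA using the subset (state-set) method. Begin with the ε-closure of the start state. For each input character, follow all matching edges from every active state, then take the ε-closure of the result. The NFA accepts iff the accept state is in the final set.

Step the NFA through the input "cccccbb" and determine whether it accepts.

S₀ = ε-closure({0}) = {0,1,2,3,4,6}
'c' @ 1: {1,3,4,5}  [accepting]
'c' @ 2: {1,3,4,5}  [accepting]
'c' @ 3: {1,3,4,5}  [accepting]
'c' @ 4: {1,3,4,5}  [accepting]
'c' @ 5: {1,3,4,5}  [accepting]
'b' @ 6: {}  — dead — no transitions
rest 'b' ignored (set empty)
after full input: {}  (accept=1 not in)

Answer: REJECT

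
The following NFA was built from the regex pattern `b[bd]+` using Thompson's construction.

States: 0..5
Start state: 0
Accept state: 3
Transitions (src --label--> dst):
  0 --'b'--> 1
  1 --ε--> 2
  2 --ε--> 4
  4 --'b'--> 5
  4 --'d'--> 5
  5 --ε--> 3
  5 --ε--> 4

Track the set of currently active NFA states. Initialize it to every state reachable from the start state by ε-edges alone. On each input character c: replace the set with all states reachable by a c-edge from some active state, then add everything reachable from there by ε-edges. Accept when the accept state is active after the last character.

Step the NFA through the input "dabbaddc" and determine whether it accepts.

Answer: REJECT

Derivation:
S₀ = ε-closure({0}) = {0}
'd' @ 1: {}  — dead — no transitions
rest 'abbaddc' ignored (set empty)
after full input: {}  (accept=3 not in)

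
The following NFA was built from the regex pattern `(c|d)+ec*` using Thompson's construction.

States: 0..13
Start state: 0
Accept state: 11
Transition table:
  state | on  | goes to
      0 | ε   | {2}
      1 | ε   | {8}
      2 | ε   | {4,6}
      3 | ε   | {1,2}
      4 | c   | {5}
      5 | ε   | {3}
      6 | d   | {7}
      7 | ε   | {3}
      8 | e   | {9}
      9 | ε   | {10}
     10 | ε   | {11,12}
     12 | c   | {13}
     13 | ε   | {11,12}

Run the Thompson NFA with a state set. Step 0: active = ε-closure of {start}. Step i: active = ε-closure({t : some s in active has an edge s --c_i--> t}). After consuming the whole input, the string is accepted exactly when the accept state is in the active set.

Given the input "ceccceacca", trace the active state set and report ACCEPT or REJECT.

Answer: REJECT

Derivation:
initial (ε-close {0}): {0,2,4,6}
'c' @ 1: {1,2,3,4,5,6,8}
'e' @ 2: {9,10,11,12}  [accepting]
'c' @ 3: {11,12,13}  [accepting]
'c' @ 4: {11,12,13}  [accepting]
'c' @ 5: {11,12,13}  [accepting]
'e' @ 6: {}  — dead — no transitions
rest 'acca' ignored (set empty)
final: {}; accept 11 not in set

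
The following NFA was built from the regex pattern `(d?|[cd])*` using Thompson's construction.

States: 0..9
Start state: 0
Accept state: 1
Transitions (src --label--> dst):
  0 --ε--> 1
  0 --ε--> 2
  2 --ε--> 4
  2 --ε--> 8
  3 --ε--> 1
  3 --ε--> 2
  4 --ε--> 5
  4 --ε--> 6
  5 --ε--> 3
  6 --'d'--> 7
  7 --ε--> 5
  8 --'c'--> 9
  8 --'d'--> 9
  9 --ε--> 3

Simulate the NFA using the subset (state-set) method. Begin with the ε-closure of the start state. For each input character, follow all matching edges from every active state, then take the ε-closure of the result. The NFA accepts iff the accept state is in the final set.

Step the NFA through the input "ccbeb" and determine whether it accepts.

Answer: REJECT

Derivation:
start: ε-closure({0}) = {0,1,2,3,4,5,6,8}
'c' @ 1: {1,2,3,4,5,6,8,9}  [accepting]
'c' @ 2: {1,2,3,4,5,6,8,9}  [accepting]
'b' @ 3: {}  — no active states
rest 'eb' ignored (set empty)
final: {}; accept 1 not in set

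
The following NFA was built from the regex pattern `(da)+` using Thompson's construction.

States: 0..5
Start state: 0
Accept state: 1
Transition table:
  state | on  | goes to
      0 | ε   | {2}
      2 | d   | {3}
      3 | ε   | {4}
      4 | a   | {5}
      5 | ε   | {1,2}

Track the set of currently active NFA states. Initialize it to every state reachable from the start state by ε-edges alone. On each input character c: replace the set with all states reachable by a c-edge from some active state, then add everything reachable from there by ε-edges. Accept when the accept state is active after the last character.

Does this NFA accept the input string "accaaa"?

Answer: REJECT

Derivation:
initial (ε-close {0}): {0,2}
'a' @ 1: {}  — state set empty
rest 'ccaaa' ignored (set empty)
end set {} — state 1 not in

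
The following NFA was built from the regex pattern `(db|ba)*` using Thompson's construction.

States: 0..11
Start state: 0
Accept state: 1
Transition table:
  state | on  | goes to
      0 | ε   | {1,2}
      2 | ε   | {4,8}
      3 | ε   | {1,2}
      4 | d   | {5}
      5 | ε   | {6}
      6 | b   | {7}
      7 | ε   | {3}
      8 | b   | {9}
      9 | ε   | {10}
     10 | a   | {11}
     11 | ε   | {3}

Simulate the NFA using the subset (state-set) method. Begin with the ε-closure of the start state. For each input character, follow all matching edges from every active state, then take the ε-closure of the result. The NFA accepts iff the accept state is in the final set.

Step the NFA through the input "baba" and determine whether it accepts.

Answer: ACCEPT

Steps:
initial (ε-close {0}): {0,1,2,4,8}
'b' @ 1: {9,10}
'a' @ 2: {1,2,3,4,8,11}  [accepting]
'b' @ 3: {9,10}
'a' @ 4: {1,2,3,4,8,11}  [accepting]
end set {1,2,3,4,8,11} — state 1 in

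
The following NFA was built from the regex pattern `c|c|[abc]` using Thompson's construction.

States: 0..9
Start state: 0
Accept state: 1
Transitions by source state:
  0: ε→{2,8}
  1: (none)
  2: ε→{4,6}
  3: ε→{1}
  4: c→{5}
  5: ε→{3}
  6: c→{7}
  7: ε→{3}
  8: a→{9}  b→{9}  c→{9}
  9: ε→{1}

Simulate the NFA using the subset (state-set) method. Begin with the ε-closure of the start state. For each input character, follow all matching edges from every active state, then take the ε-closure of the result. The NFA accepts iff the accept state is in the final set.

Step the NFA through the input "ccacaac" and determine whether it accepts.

Answer: REJECT

Derivation:
initial (ε-close {0}): {0,2,4,6,8}
'c' @ 1: {1,3,5,7,9}  [accepting]
'c' @ 2: {}  — state set empty
rest 'acaac' ignored (set empty)
after full input: {}  (accept=1 not in)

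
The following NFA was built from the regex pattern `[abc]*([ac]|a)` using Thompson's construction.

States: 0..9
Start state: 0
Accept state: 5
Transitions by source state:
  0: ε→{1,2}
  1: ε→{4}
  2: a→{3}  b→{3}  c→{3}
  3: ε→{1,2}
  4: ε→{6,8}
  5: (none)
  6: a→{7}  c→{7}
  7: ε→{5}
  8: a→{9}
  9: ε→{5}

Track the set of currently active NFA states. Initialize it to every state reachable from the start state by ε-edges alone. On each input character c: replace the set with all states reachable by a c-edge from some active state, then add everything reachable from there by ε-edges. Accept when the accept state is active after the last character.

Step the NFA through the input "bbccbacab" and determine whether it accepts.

Answer: REJECT

Trace:
initial (ε-close {0}): {0,1,2,4,6,8}
'b' @ 1: {1,2,3,4,6,8}
'b' @ 2: {1,2,3,4,6,8}
'c' @ 3: {1,2,3,4,5,6,7,8}  (accept∈set)
'c' @ 4: {1,2,3,4,5,6,7,8}  (accept∈set)
'b' @ 5: {1,2,3,4,6,8}
'a' @ 6: {1,2,3,4,5,6,7,8,9}  (accept∈set)
'c' @ 7: {1,2,3,4,5,6,7,8}  (accept∈set)
'a' @ 8: {1,2,3,4,5,6,7,8,9}  (accept∈set)
'b' @ 9: {1,2,3,4,6,8}
after full input: {1,2,3,4,6,8}  (accept=5 not in)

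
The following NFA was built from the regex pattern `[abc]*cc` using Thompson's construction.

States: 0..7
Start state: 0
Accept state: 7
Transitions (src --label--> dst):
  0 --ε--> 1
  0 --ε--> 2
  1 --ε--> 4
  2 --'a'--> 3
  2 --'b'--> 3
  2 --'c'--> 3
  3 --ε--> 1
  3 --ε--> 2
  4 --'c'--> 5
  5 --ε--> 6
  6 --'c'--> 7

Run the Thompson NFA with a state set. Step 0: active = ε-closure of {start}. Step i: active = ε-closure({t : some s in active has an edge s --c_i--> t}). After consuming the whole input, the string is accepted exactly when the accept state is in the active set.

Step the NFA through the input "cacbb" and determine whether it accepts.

initial (ε-close {0}): {0,1,2,4}
'c' @ 1: {1,2,3,4,5,6}
'a' @ 2: {1,2,3,4}
'c' @ 3: {1,2,3,4,5,6}
'b' @ 4: {1,2,3,4}
'b' @ 5: {1,2,3,4}
after full input: {1,2,3,4}  (accept=7 not in)

Answer: REJECT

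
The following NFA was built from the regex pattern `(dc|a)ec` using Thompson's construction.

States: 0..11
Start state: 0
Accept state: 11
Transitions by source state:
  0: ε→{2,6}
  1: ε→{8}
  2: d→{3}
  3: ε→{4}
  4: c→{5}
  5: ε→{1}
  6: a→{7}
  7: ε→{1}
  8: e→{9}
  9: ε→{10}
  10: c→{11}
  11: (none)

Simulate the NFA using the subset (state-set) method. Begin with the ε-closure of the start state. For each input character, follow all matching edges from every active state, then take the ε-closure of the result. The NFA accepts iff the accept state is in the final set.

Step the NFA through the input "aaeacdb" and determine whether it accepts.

initial (ε-close {0}): {0,2,6}
'a' @ 1: {1,7,8}
'a' @ 2: {}  — dead — no transitions
rest 'eacdb' ignored (set empty)
end set {} — state 11 not in

Answer: REJECT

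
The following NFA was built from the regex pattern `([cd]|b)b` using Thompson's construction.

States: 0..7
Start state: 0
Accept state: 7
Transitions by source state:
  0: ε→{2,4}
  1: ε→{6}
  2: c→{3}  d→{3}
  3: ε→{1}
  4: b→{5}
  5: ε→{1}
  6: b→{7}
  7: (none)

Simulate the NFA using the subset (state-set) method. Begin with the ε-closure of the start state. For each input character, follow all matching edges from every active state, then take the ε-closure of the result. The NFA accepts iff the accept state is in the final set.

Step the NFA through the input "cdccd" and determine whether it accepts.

S₀ = ε-closure({0}) = {0,2,4}
'c' @ 1: {1,3,6}
'd' @ 2: {}  — no active states
rest 'ccd' ignored (set empty)
final: {}; accept 7 not in set

Answer: REJECT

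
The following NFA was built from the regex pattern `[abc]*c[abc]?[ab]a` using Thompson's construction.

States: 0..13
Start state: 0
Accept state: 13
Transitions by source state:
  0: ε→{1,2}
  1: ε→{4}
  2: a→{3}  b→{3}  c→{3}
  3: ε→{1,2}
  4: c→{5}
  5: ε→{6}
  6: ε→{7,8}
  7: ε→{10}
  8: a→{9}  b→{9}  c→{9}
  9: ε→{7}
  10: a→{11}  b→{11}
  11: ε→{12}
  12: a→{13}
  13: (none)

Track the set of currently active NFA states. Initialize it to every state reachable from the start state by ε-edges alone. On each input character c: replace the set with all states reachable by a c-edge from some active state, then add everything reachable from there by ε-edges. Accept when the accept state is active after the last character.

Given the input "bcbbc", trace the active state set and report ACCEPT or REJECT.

Answer: REJECT

Trace:
initial (ε-close {0}): {0,1,2,4}
'b' @ 1: {1,2,3,4}
'c' @ 2: {1,2,3,4,5,6,7,8,10}
'b' @ 3: {1,2,3,4,7,9,10,11,12}
'b' @ 4: {1,2,3,4,11,12}
'c' @ 5: {1,2,3,4,5,6,7,8,10}
final: {1,2,3,4,5,6,7,8,10}; accept 13 not in set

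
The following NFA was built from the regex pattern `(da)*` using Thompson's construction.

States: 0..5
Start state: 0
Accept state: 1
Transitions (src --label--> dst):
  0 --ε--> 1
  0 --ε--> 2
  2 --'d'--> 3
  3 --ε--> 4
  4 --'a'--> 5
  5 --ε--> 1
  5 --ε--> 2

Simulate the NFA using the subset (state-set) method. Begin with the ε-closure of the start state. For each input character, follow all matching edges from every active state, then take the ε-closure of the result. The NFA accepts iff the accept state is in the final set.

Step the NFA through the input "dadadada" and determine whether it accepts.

initial (ε-close {0}): {0,1,2}
'd' @ 1: {3,4}
'a' @ 2: {1,2,5}  ✓accept
'd' @ 3: {3,4}
'a' @ 4: {1,2,5}  ✓accept
'd' @ 5: {3,4}
'a' @ 6: {1,2,5}  ✓accept
'd' @ 7: {3,4}
'a' @ 8: {1,2,5}  ✓accept
final: {1,2,5}; accept 1 in set

Answer: ACCEPT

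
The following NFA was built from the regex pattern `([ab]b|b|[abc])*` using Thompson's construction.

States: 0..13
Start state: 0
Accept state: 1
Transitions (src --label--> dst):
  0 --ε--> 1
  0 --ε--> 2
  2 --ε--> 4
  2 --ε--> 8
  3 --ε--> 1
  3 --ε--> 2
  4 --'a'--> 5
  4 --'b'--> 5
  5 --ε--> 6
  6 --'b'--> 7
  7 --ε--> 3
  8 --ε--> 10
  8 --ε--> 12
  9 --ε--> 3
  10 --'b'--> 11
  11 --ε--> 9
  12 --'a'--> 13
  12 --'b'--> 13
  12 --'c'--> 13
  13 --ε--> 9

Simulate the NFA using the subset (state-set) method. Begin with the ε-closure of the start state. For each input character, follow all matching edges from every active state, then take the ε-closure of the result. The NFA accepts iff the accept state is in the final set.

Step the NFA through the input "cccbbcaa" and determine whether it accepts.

S₀ = ε-closure({0}) = {0,1,2,4,8,10,12}
'c' @ 1: {1,2,3,4,8,9,10,12,13}  (accept∈set)
'c' @ 2: {1,2,3,4,8,9,10,12,13}  (accept∈set)
'c' @ 3: {1,2,3,4,8,9,10,12,13}  (accept∈set)
'b' @ 4: {1,2,3,4,5,6,8,9,10,11,12,13}  (accept∈set)
'b' @ 5: {1,2,3,4,5,6,7,8,9,10,11,12,13}  (accept∈set)
'c' @ 6: {1,2,3,4,8,9,10,12,13}  (accept∈set)
'a' @ 7: {1,2,3,4,5,6,8,9,10,12,13}  (accept∈set)
'a' @ 8: {1,2,3,4,5,6,8,9,10,12,13}  (accept∈set)
after full input: {1,2,3,4,5,6,8,9,10,12,13}  (accept=1 in)

Answer: ACCEPT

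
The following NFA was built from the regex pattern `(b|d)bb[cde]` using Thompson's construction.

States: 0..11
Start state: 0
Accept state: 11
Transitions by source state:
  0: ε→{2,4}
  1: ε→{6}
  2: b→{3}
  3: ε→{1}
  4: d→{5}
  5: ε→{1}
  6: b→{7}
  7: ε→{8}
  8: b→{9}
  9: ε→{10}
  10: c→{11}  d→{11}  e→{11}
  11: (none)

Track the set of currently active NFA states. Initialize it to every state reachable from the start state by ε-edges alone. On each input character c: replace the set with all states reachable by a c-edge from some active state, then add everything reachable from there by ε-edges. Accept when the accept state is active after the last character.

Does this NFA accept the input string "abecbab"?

Answer: REJECT

Trace:
start: ε-closure({0}) = {0,2,4}
'a' @ 1: {}  — dead — no transitions
rest 'becbab' ignored (set empty)
after full input: {}  (accept=11 not in)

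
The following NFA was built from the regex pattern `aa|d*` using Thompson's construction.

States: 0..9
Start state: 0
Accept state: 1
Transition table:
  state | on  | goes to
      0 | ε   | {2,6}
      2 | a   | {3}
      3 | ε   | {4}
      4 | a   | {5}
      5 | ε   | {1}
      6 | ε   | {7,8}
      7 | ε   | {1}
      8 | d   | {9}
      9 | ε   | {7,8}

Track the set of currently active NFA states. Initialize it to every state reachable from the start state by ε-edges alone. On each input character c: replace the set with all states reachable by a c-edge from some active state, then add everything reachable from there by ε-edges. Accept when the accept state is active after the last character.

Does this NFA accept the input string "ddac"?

Answer: REJECT

Trace:
start: ε-closure({0}) = {0,1,2,6,7,8}
'd' @ 1: {1,7,8,9}  ✓accept
'd' @ 2: {1,7,8,9}  ✓accept
'a' @ 3: {}  — dead — no transitions
rest 'c' ignored (set empty)
end set {} — state 1 not in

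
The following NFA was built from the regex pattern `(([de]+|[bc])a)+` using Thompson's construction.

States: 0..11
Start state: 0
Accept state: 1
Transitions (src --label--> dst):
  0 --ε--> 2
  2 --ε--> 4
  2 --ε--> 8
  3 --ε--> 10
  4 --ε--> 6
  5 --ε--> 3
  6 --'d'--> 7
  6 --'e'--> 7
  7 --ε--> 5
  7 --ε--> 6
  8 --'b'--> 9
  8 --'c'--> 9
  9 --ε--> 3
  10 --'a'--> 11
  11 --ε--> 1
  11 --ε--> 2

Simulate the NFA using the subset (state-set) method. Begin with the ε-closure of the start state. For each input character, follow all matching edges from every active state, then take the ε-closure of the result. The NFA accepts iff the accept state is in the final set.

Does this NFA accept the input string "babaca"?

Answer: ACCEPT

Trace:
start: ε-closure({0}) = {0,2,4,6,8}
'b' @ 1: {3,9,10}
'a' @ 2: {1,2,4,6,8,11}  [accepting]
'b' @ 3: {3,9,10}
'a' @ 4: {1,2,4,6,8,11}  [accepting]
'c' @ 5: {3,9,10}
'a' @ 6: {1,2,4,6,8,11}  [accepting]
end set {1,2,4,6,8,11} — state 1 in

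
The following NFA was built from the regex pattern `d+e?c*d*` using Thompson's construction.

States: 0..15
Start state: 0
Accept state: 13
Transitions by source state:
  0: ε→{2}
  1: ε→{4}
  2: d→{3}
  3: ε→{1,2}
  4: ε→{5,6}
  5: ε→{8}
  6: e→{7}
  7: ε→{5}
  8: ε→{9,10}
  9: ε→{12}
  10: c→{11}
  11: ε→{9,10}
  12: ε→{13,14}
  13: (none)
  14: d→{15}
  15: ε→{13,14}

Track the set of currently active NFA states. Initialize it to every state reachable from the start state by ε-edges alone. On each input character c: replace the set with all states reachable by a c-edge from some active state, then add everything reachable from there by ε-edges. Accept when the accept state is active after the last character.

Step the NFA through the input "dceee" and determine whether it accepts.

Answer: REJECT

Trace:
start: ε-closure({0}) = {0,2}
'd' @ 1: {1,2,3,4,5,6,8,9,10,12,13,14}  [accepting]
'c' @ 2: {9,10,11,12,13,14}  [accepting]
'e' @ 3: {}  — dead — no transitions
rest 'ee' ignored (set empty)
end set {} — state 13 not in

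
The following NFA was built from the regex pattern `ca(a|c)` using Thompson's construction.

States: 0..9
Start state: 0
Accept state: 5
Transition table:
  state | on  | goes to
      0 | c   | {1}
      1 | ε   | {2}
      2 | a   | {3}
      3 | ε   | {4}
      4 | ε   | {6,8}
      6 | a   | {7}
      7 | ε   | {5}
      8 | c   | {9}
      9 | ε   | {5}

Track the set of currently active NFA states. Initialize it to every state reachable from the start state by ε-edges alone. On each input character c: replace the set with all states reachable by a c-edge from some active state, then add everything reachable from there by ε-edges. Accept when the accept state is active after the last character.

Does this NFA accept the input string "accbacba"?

initial (ε-close {0}): {0}
'a' @ 1: {}  — state set empty
rest 'ccbacba' ignored (set empty)
end set {} — state 5 not in

Answer: REJECT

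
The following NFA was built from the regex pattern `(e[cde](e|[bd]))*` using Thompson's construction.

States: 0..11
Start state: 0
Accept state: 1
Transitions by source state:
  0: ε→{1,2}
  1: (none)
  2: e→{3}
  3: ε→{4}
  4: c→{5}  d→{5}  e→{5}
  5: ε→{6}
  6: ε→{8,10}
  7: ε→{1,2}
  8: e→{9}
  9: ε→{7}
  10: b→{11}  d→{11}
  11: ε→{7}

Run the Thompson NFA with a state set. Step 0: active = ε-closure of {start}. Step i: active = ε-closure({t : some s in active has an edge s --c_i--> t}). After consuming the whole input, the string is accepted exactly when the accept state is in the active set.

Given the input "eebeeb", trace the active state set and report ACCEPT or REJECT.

start: ε-closure({0}) = {0,1,2}
'e' @ 1: {3,4}
'e' @ 2: {5,6,8,10}
'b' @ 3: {1,2,7,11}  [accepting]
'e' @ 4: {3,4}
'e' @ 5: {5,6,8,10}
'b' @ 6: {1,2,7,11}  [accepting]
end set {1,2,7,11} — state 1 in

Answer: ACCEPT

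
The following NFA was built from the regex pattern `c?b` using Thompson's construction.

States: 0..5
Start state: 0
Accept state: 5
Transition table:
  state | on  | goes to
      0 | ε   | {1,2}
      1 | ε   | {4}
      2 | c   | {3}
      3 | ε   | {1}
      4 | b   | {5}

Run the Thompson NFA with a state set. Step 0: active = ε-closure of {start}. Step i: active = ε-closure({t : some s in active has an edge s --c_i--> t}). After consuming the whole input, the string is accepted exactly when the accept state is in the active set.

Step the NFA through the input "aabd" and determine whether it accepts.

start: ε-closure({0}) = {0,1,2,4}
'a' @ 1: {}  — no active states
rest 'abd' ignored (set empty)
final: {}; accept 5 not in set

Answer: REJECT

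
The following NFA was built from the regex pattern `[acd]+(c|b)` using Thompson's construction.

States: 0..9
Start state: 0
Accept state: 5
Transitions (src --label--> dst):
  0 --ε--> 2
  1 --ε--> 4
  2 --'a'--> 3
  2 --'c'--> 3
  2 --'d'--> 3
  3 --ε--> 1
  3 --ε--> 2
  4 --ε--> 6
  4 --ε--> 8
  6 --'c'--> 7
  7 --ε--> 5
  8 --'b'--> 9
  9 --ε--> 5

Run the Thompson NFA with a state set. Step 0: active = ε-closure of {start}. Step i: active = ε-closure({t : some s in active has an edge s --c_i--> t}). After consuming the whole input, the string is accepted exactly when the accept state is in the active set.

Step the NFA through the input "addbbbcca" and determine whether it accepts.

Answer: REJECT

Steps:
S₀ = ε-closure({0}) = {0,2}
'a' @ 1: {1,2,3,4,6,8}
'd' @ 2: {1,2,3,4,6,8}
'd' @ 3: {1,2,3,4,6,8}
'b' @ 4: {5,9}  (accept∈set)
'b' @ 5: {}  — no active states
rest 'bcca' ignored (set empty)
end set {} — state 5 not in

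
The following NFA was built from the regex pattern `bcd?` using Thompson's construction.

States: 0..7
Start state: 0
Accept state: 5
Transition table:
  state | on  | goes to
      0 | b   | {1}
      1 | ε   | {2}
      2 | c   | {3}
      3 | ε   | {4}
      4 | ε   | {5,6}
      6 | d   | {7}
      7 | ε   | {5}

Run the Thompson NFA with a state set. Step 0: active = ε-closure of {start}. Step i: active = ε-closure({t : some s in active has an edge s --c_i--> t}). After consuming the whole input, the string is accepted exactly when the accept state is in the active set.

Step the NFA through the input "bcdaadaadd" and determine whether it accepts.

Answer: REJECT

Derivation:
S₀ = ε-closure({0}) = {0}
'b' @ 1: {1,2}
'c' @ 2: {3,4,5,6}  ✓accept
'd' @ 3: {5,7}  ✓accept
'a' @ 4: {}  — dead — no transitions
rest 'adaadd' ignored (set empty)
after full input: {}  (accept=5 not in)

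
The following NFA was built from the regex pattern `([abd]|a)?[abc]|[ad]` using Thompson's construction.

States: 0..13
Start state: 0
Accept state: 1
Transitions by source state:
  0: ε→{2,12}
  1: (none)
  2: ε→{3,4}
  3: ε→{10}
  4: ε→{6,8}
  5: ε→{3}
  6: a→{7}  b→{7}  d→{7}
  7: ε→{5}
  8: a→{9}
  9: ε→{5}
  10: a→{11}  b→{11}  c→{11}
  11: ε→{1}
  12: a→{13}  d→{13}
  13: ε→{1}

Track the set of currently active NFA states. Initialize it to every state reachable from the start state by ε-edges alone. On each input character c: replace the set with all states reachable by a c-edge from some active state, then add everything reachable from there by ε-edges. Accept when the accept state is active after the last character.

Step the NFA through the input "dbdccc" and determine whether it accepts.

S₀ = ε-closure({0}) = {0,2,3,4,6,8,10,12}
'd' @ 1: {1,3,5,7,10,13}  [accepting]
'b' @ 2: {1,11}  [accepting]
'd' @ 3: {}  — no active states
rest 'ccc' ignored (set empty)
end set {} — state 1 not in

Answer: REJECT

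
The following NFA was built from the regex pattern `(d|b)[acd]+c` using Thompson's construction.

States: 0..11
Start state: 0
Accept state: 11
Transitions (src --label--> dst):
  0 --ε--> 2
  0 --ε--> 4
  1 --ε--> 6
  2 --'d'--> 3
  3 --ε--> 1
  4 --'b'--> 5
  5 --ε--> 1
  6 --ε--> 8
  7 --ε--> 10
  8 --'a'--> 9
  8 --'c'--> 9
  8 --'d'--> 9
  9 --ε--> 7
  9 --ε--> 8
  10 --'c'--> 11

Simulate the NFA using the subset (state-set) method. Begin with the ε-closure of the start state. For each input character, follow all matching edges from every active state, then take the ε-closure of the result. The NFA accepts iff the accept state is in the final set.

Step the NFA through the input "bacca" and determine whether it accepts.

initial (ε-close {0}): {0,2,4}
'b' @ 1: {1,5,6,8}
'a' @ 2: {7,8,9,10}
'c' @ 3: {7,8,9,10,11}  [accepting]
'c' @ 4: {7,8,9,10,11}  [accepting]
'a' @ 5: {7,8,9,10}
end set {7,8,9,10} — state 11 not in

Answer: REJECT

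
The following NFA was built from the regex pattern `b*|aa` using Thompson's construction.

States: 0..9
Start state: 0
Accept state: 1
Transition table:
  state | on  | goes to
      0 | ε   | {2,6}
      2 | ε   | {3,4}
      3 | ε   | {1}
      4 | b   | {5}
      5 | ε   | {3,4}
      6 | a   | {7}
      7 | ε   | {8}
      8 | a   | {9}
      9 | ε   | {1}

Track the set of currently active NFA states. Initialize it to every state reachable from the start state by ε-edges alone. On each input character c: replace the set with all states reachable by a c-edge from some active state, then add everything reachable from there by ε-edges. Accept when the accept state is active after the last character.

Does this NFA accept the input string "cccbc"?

Answer: REJECT

Trace:
start: ε-closure({0}) = {0,1,2,3,4,6}
'c' @ 1: {}  — state set empty
rest 'ccbc' ignored (set empty)
after full input: {}  (accept=1 not in)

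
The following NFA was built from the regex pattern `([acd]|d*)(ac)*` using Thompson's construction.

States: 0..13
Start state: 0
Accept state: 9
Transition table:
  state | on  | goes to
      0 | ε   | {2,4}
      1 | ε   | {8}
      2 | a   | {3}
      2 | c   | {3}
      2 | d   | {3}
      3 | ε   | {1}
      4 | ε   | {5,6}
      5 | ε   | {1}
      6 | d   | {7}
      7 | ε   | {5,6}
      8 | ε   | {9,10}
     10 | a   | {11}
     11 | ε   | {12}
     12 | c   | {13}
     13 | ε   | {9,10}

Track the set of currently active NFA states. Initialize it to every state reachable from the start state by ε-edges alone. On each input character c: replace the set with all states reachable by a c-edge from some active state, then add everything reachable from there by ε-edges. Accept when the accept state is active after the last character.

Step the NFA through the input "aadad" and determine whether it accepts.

Answer: REJECT

Derivation:
S₀ = ε-closure({0}) = {0,1,2,4,5,6,8,9,10}
'a' @ 1: {1,3,8,9,10,11,12}  ✓accept
'a' @ 2: {11,12}
'd' @ 3: {}  — state set empty
rest 'ad' ignored (set empty)
final: {}; accept 9 not in set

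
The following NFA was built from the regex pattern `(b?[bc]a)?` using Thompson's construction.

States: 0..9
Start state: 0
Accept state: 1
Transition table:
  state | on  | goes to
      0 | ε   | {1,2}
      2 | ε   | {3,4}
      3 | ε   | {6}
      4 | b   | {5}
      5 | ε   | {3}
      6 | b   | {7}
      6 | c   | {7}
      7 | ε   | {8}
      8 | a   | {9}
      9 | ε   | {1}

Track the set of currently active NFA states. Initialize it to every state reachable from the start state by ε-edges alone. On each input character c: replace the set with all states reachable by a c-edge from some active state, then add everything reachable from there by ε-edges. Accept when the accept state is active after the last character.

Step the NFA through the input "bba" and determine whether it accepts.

initial (ε-close {0}): {0,1,2,3,4,6}
'b' @ 1: {3,5,6,7,8}
'b' @ 2: {7,8}
'a' @ 3: {1,9}  ✓accept
final: {1,9}; accept 1 in set

Answer: ACCEPT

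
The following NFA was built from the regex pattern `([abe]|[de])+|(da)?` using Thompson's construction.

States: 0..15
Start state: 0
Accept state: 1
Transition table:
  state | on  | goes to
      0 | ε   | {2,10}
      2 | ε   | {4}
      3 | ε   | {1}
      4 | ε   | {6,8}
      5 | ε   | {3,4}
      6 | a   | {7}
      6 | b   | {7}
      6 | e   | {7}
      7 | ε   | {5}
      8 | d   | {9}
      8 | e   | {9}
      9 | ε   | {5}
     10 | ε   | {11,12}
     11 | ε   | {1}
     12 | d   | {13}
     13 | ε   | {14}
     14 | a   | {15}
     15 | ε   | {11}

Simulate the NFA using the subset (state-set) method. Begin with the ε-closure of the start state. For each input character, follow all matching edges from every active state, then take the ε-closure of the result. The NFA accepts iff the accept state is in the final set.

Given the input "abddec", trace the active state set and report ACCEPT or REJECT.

initial (ε-close {0}): {0,1,2,4,6,8,10,11,12}
'a' @ 1: {1,3,4,5,6,7,8}  (accept∈set)
'b' @ 2: {1,3,4,5,6,7,8}  (accept∈set)
'd' @ 3: {1,3,4,5,6,8,9}  (accept∈set)
'd' @ 4: {1,3,4,5,6,8,9}  (accept∈set)
'e' @ 5: {1,3,4,5,6,7,8,9}  (accept∈set)
'c' @ 6: {}  — no active states
after full input: {}  (accept=1 not in)

Answer: REJECT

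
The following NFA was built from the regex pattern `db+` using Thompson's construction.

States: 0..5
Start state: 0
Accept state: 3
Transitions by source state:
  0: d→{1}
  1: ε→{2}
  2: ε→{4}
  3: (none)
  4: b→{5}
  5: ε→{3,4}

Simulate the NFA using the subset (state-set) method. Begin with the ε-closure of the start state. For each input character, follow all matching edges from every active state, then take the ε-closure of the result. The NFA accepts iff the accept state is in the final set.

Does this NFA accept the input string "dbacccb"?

Answer: REJECT

Trace:
initial (ε-close {0}): {0}
'd' @ 1: {1,2,4}
'b' @ 2: {3,4,5}  [accepting]
'a' @ 3: {}  — dead — no transitions
rest 'cccb' ignored (set empty)
end set {} — state 3 not in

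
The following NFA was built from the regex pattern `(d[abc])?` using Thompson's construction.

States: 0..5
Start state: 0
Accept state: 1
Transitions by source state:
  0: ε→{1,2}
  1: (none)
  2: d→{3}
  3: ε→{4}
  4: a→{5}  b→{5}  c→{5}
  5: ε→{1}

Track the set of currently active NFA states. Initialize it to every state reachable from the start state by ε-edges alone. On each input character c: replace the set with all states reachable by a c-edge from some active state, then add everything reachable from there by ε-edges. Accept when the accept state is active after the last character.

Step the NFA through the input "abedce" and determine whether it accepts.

Answer: REJECT

Steps:
S₀ = ε-closure({0}) = {0,1,2}
'a' @ 1: {}  — state set empty
rest 'bedce' ignored (set empty)
final: {}; accept 1 not in set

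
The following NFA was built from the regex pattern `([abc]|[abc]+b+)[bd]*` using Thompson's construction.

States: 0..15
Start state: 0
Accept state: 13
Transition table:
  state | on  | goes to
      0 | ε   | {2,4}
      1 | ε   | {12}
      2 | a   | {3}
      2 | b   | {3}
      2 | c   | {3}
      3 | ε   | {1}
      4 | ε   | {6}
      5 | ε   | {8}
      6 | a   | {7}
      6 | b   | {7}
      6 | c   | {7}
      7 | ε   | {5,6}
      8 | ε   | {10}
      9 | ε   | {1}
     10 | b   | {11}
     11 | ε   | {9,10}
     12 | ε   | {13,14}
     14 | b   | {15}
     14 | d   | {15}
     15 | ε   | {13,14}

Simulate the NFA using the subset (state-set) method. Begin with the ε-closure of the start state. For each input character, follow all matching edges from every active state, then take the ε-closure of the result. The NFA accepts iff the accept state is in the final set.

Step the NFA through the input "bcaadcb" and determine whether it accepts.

S₀ = ε-closure({0}) = {0,2,4,6}
'b' @ 1: {1,3,5,6,7,8,10,12,13,14}  [accepting]
'c' @ 2: {5,6,7,8,10}
'a' @ 3: {5,6,7,8,10}
'a' @ 4: {5,6,7,8,10}
'd' @ 5: {}  — state set empty
rest 'cb' ignored (set empty)
end set {} — state 13 not in

Answer: REJECT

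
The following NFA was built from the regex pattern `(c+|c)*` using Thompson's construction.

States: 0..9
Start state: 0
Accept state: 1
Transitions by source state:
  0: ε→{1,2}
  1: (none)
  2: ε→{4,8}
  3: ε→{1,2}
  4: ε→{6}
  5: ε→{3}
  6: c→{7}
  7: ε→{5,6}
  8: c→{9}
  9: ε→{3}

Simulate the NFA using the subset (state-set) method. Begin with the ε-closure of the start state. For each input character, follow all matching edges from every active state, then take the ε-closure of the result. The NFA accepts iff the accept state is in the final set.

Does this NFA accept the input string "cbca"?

Answer: REJECT

Trace:
initial (ε-close {0}): {0,1,2,4,6,8}
'c' @ 1: {1,2,3,4,5,6,7,8,9}  ✓accept
'b' @ 2: {}  — no active states
rest 'ca' ignored (set empty)
final: {}; accept 1 not in set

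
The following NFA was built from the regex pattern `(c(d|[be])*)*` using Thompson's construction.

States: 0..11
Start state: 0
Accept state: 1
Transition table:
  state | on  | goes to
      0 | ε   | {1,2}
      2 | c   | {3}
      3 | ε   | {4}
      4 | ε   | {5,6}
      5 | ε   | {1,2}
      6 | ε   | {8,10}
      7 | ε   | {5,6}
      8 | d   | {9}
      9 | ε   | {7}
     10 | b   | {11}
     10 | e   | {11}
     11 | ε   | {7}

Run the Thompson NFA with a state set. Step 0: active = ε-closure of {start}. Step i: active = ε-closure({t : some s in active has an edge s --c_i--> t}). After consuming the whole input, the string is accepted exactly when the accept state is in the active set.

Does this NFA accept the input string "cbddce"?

Answer: ACCEPT

Trace:
initial (ε-close {0}): {0,1,2}
'c' @ 1: {1,2,3,4,5,6,8,10}  ✓accept
'b' @ 2: {1,2,5,6,7,8,10,11}  ✓accept
'd' @ 3: {1,2,5,6,7,8,9,10}  ✓accept
'd' @ 4: {1,2,5,6,7,8,9,10}  ✓accept
'c' @ 5: {1,2,3,4,5,6,8,10}  ✓accept
'e' @ 6: {1,2,5,6,7,8,10,11}  ✓accept
end set {1,2,5,6,7,8,10,11} — state 1 in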